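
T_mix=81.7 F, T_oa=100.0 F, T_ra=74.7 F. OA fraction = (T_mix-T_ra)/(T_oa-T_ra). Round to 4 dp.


frac = (81.7 - 74.7) / (100.0 - 74.7) = 0.2767

0.2767


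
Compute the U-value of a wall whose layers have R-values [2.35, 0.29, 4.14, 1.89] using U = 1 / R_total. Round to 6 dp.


R_total = 2.35 + 0.29 + 4.14 + 1.89 = 8.67
U = 1/8.67 = 0.115340

0.115340


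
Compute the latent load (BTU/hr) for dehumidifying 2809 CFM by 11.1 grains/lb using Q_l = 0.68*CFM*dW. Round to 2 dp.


Q = 0.68 * 2809 * 11.1 = 21202.33 BTU/hr

21202.33 BTU/hr


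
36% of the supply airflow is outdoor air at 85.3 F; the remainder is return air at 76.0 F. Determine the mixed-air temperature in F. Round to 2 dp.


T_mix = 0.36*85.3 + 0.64*76.0 = 79.35 F

79.35 F


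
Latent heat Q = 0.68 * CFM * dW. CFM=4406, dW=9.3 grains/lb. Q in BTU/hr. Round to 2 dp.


Q = 0.68 * 4406 * 9.3 = 27863.54 BTU/hr

27863.54 BTU/hr


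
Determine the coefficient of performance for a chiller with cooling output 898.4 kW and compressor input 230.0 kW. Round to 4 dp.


COP = 898.4 / 230.0 = 3.9061

3.9061


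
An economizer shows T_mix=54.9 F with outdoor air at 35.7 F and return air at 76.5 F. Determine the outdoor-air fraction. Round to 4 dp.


frac = (54.9 - 76.5) / (35.7 - 76.5) = 0.5294

0.5294


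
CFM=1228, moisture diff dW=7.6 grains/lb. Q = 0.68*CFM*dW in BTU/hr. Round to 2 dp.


Q = 0.68 * 1228 * 7.6 = 6346.30 BTU/hr

6346.30 BTU/hr


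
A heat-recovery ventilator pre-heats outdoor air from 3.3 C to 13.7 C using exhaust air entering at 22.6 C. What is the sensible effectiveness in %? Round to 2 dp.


eff = (13.7-3.3)/(22.6-3.3)*100 = 53.89 %

53.89 %


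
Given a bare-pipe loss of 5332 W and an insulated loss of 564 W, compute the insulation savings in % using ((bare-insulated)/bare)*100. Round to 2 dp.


Savings = ((5332-564)/5332)*100 = 89.42 %

89.42 %


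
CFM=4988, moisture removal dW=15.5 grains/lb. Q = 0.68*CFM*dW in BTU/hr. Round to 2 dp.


Q = 0.68 * 4988 * 15.5 = 52573.52 BTU/hr

52573.52 BTU/hr


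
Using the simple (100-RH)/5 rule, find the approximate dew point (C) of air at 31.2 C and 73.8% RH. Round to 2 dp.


Td = 31.2 - (100-73.8)/5 = 25.96 C

25.96 C


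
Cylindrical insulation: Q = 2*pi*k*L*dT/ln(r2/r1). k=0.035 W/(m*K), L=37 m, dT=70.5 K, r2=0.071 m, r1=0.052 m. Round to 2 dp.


Q = 2*pi*0.035*37*70.5/ln(0.071/0.052) = 1841.92 W

1841.92 W


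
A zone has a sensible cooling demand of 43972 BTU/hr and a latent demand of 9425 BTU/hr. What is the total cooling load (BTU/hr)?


Qt = 43972 + 9425 = 53397 BTU/hr

53397 BTU/hr


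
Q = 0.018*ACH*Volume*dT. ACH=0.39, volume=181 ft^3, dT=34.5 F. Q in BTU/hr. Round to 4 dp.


Q = 0.018 * 0.39 * 181 * 34.5 = 43.8364 BTU/hr

43.8364 BTU/hr


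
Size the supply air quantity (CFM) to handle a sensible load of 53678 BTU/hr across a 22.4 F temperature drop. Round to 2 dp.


CFM = 53678 / (1.08 * 22.4) = 2218.83

2218.83 CFM


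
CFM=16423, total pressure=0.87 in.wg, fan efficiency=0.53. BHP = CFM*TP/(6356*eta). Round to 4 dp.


BHP = 16423 * 0.87 / (6356 * 0.53) = 4.2414 hp

4.2414 hp


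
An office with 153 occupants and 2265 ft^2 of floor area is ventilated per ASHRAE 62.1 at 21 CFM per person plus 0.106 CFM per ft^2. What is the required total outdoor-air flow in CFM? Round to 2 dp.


Total = 153*21 + 2265*0.106 = 3453.09 CFM

3453.09 CFM


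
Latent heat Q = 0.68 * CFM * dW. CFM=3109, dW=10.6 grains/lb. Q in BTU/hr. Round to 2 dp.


Q = 0.68 * 3109 * 10.6 = 22409.67 BTU/hr

22409.67 BTU/hr


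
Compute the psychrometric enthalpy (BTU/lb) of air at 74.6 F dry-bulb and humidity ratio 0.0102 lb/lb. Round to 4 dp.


h = 0.24*74.6 + 0.0102*(1061+0.444*74.6) = 29.0640 BTU/lb

29.0640 BTU/lb


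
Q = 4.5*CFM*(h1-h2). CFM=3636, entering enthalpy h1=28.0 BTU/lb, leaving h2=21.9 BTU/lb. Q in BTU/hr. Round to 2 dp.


Q = 4.5 * 3636 * (28.0 - 21.9) = 99808.20 BTU/hr

99808.20 BTU/hr


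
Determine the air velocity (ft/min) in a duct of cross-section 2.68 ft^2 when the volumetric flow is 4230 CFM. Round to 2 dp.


V = 4230 / 2.68 = 1578.36 ft/min

1578.36 ft/min


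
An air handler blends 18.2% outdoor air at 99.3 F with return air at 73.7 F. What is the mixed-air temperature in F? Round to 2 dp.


T_mix = 73.7 + (18.2/100)*(99.3-73.7) = 78.36 F

78.36 F


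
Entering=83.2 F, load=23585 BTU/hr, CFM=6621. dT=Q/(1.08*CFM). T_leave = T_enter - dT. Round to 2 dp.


dT = 23585/(1.08*6621) = 3.2983
T_leave = 83.2 - 3.2983 = 79.90 F

79.90 F


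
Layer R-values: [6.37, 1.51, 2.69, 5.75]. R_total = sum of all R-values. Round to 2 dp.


R_total = 6.37 + 1.51 + 2.69 + 5.75 = 16.32

16.32


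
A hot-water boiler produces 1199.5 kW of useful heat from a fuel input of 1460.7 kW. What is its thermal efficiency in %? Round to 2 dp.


eta = (1199.5/1460.7)*100 = 82.12 %

82.12 %


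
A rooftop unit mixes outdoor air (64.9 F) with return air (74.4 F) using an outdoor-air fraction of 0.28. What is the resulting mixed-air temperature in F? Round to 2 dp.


T_mix = 0.28*64.9 + 0.72*74.4 = 71.74 F

71.74 F


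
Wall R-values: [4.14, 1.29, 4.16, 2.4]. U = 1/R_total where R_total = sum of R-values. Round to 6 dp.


R_total = 4.14 + 1.29 + 4.16 + 2.4 = 11.99
U = 1/11.99 = 0.083403

0.083403


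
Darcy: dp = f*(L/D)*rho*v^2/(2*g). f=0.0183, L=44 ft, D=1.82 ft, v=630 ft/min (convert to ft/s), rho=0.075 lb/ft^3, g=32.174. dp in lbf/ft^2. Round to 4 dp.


v_fps = 630/60 = 10.5 ft/s
dp = 0.0183*(44/1.82)*0.075*10.5^2/(2*32.174) = 0.0569 lbf/ft^2

0.0569 lbf/ft^2


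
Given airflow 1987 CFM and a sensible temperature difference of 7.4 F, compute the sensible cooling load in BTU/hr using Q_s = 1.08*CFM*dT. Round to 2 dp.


Q = 1.08 * 1987 * 7.4 = 15880.10 BTU/hr

15880.10 BTU/hr


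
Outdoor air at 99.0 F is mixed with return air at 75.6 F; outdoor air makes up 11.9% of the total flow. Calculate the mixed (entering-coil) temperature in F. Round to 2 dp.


T_mix = 75.6 + (11.9/100)*(99.0-75.6) = 78.38 F

78.38 F


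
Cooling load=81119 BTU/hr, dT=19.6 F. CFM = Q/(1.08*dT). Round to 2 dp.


CFM = 81119 / (1.08 * 19.6) = 3832.15

3832.15 CFM


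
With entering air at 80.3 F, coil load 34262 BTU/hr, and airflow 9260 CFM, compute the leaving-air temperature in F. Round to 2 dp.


dT = 34262/(1.08*9260) = 3.4259
T_leave = 80.3 - 3.4259 = 76.87 F

76.87 F


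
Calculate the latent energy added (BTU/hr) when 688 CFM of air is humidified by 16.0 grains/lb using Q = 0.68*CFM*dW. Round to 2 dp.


Q = 0.68 * 688 * 16.0 = 7485.44 BTU/hr

7485.44 BTU/hr


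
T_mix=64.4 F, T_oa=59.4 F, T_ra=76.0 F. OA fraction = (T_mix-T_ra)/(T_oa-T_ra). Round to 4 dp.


frac = (64.4 - 76.0) / (59.4 - 76.0) = 0.6988

0.6988


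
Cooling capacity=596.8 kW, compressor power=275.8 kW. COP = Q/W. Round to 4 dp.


COP = 596.8 / 275.8 = 2.1639

2.1639


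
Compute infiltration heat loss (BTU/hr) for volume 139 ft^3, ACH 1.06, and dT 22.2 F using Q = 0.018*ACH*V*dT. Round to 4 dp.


Q = 0.018 * 1.06 * 139 * 22.2 = 58.8771 BTU/hr

58.8771 BTU/hr


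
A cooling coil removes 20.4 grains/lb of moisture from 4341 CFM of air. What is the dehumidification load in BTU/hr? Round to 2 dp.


Q = 0.68 * 4341 * 20.4 = 60218.35 BTU/hr

60218.35 BTU/hr


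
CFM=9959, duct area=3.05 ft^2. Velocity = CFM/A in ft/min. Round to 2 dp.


V = 9959 / 3.05 = 3265.25 ft/min

3265.25 ft/min


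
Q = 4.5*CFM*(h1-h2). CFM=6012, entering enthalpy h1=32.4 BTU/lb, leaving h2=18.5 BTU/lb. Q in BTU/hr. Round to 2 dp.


Q = 4.5 * 6012 * (32.4 - 18.5) = 376050.60 BTU/hr

376050.60 BTU/hr


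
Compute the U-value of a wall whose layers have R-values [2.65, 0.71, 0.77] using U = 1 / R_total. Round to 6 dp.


R_total = 2.65 + 0.71 + 0.77 = 4.13
U = 1/4.13 = 0.242131

0.242131


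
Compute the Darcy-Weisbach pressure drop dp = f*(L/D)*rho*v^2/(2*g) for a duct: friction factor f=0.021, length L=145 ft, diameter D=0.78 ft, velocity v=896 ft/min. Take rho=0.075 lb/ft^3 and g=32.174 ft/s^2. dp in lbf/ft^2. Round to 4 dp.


v_fps = 896/60 = 14.9333 ft/s
dp = 0.021*(145/0.78)*0.075*14.9333^2/(2*32.174) = 1.0147 lbf/ft^2

1.0147 lbf/ft^2


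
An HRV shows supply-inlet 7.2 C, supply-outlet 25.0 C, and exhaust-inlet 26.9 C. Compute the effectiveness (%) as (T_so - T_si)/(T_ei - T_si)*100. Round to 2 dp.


eff = (25.0-7.2)/(26.9-7.2)*100 = 90.36 %

90.36 %


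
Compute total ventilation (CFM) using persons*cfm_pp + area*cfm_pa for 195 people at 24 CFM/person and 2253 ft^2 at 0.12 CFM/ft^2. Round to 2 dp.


Total = 195*24 + 2253*0.12 = 4950.36 CFM

4950.36 CFM


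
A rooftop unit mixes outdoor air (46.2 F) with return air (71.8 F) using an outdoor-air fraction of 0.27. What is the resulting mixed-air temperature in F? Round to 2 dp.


T_mix = 0.27*46.2 + 0.73*71.8 = 64.89 F

64.89 F


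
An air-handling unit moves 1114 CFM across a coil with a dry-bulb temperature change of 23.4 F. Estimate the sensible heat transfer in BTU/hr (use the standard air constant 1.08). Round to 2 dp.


Q = 1.08 * 1114 * 23.4 = 28153.01 BTU/hr

28153.01 BTU/hr


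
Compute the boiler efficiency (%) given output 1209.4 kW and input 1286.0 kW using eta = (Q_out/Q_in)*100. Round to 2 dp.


eta = (1209.4/1286.0)*100 = 94.04 %

94.04 %


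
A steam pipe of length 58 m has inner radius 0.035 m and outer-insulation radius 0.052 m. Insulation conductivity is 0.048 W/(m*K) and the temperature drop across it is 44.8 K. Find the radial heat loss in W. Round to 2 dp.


Q = 2*pi*0.048*58*44.8/ln(0.052/0.035) = 1979.46 W

1979.46 W


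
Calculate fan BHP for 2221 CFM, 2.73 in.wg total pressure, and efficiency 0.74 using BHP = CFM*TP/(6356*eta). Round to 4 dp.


BHP = 2221 * 2.73 / (6356 * 0.74) = 1.2891 hp

1.2891 hp


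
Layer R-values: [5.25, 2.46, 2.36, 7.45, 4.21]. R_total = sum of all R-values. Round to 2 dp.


R_total = 5.25 + 2.46 + 2.36 + 7.45 + 4.21 = 21.73

21.73


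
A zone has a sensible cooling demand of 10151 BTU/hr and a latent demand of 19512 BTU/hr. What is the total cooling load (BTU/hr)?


Qt = 10151 + 19512 = 29663 BTU/hr

29663 BTU/hr


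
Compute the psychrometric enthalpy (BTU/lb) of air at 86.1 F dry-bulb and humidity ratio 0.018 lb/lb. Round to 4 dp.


h = 0.24*86.1 + 0.018*(1061+0.444*86.1) = 40.4501 BTU/lb

40.4501 BTU/lb


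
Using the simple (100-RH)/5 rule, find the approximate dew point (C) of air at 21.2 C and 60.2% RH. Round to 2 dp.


Td = 21.2 - (100-60.2)/5 = 13.24 C

13.24 C


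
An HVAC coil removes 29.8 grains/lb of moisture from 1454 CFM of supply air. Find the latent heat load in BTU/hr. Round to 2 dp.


Q = 0.68 * 1454 * 29.8 = 29463.86 BTU/hr

29463.86 BTU/hr


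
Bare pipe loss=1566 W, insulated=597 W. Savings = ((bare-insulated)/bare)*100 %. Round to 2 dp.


Savings = ((1566-597)/1566)*100 = 61.88 %

61.88 %


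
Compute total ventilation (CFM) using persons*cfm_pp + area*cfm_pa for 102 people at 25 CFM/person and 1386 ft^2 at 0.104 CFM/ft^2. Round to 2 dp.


Total = 102*25 + 1386*0.104 = 2694.14 CFM

2694.14 CFM


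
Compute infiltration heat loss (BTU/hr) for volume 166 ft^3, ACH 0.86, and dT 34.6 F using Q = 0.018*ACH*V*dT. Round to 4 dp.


Q = 0.018 * 0.86 * 166 * 34.6 = 88.9109 BTU/hr

88.9109 BTU/hr


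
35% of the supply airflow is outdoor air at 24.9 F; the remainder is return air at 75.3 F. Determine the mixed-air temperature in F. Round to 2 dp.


T_mix = 0.35*24.9 + 0.65*75.3 = 57.66 F

57.66 F


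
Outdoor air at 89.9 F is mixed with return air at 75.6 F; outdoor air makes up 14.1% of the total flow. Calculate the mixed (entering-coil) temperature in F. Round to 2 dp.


T_mix = 75.6 + (14.1/100)*(89.9-75.6) = 77.62 F

77.62 F


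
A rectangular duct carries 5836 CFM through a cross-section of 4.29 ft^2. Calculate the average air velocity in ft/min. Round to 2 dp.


V = 5836 / 4.29 = 1360.37 ft/min

1360.37 ft/min


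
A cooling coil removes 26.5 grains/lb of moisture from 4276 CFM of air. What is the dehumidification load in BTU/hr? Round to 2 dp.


Q = 0.68 * 4276 * 26.5 = 77053.52 BTU/hr

77053.52 BTU/hr


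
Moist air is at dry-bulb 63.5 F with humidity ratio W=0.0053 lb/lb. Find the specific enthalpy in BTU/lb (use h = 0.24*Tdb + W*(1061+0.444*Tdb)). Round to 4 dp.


h = 0.24*63.5 + 0.0053*(1061+0.444*63.5) = 21.0127 BTU/lb

21.0127 BTU/lb


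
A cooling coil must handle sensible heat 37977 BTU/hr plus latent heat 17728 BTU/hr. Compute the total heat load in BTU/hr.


Qt = 37977 + 17728 = 55705 BTU/hr

55705 BTU/hr


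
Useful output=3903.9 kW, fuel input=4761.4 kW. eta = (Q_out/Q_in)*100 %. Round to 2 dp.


eta = (3903.9/4761.4)*100 = 81.99 %

81.99 %


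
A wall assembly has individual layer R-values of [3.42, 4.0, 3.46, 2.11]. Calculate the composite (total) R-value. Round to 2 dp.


R_total = 3.42 + 4.0 + 3.46 + 2.11 = 12.99

12.99


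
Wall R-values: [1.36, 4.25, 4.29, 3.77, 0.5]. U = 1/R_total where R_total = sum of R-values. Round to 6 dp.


R_total = 1.36 + 4.25 + 4.29 + 3.77 + 0.5 = 14.17
U = 1/14.17 = 0.070572

0.070572


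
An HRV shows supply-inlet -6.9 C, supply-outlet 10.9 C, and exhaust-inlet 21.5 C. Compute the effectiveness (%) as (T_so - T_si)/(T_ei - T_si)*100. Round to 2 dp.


eff = (10.9-(-6.9))/(21.5-(-6.9))*100 = 62.68 %

62.68 %


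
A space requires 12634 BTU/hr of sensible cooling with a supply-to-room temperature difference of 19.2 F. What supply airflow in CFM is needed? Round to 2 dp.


CFM = 12634 / (1.08 * 19.2) = 609.28

609.28 CFM


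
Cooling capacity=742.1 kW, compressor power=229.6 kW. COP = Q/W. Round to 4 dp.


COP = 742.1 / 229.6 = 3.2321

3.2321


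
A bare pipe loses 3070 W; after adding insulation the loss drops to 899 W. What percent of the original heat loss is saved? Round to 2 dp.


Savings = ((3070-899)/3070)*100 = 70.72 %

70.72 %


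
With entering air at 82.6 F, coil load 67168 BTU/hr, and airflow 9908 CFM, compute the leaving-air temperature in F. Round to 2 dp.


dT = 67168/(1.08*9908) = 6.2770
T_leave = 82.6 - 6.2770 = 76.32 F

76.32 F


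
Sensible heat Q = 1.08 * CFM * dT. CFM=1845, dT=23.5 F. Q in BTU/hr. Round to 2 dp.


Q = 1.08 * 1845 * 23.5 = 46826.10 BTU/hr

46826.10 BTU/hr


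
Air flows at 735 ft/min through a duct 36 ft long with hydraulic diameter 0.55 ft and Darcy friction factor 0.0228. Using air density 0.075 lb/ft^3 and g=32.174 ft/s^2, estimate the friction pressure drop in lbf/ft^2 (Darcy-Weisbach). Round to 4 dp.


v_fps = 735/60 = 12.25 ft/s
dp = 0.0228*(36/0.55)*0.075*12.25^2/(2*32.174) = 0.2610 lbf/ft^2

0.2610 lbf/ft^2


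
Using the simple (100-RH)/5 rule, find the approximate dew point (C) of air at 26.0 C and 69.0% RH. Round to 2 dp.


Td = 26.0 - (100-69.0)/5 = 19.80 C

19.80 C


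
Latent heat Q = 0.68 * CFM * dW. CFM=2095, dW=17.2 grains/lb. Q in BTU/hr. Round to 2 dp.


Q = 0.68 * 2095 * 17.2 = 24503.12 BTU/hr

24503.12 BTU/hr


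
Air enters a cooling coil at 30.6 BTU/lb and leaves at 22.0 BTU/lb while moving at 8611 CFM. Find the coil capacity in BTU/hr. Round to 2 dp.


Q = 4.5 * 8611 * (30.6 - 22.0) = 333245.70 BTU/hr

333245.70 BTU/hr


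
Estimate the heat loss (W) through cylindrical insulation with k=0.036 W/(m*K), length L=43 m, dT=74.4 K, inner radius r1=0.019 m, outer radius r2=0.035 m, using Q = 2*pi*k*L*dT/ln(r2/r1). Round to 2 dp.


Q = 2*pi*0.036*43*74.4/ln(0.035/0.019) = 1184.53 W

1184.53 W


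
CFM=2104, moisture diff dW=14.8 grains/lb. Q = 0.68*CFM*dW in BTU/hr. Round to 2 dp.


Q = 0.68 * 2104 * 14.8 = 21174.66 BTU/hr

21174.66 BTU/hr


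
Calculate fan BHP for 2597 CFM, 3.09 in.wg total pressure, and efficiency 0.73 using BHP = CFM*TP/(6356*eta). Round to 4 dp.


BHP = 2597 * 3.09 / (6356 * 0.73) = 1.7295 hp

1.7295 hp


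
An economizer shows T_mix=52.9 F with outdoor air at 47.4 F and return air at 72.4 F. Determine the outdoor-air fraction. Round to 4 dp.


frac = (52.9 - 72.4) / (47.4 - 72.4) = 0.7800

0.7800


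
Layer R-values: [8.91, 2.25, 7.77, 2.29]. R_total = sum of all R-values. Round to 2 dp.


R_total = 8.91 + 2.25 + 7.77 + 2.29 = 21.22

21.22


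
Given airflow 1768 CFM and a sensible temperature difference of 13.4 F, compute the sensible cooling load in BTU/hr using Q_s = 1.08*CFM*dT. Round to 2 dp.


Q = 1.08 * 1768 * 13.4 = 25586.50 BTU/hr

25586.50 BTU/hr


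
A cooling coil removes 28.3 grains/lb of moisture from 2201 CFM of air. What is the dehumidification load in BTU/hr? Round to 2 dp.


Q = 0.68 * 2201 * 28.3 = 42356.04 BTU/hr

42356.04 BTU/hr


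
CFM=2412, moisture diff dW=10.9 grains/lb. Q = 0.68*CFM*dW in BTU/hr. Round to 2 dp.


Q = 0.68 * 2412 * 10.9 = 17877.74 BTU/hr

17877.74 BTU/hr


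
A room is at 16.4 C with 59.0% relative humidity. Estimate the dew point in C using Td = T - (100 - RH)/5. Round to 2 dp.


Td = 16.4 - (100-59.0)/5 = 8.20 C

8.20 C


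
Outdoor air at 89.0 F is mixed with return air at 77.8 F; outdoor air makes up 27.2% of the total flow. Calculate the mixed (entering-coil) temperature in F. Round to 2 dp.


T_mix = 77.8 + (27.2/100)*(89.0-77.8) = 80.85 F

80.85 F


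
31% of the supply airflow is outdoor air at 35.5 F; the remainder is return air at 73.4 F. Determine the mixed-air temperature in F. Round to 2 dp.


T_mix = 0.31*35.5 + 0.69*73.4 = 61.65 F

61.65 F


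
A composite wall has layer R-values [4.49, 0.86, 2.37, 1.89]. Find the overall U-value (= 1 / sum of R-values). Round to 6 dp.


R_total = 4.49 + 0.86 + 2.37 + 1.89 = 9.61
U = 1/9.61 = 0.104058

0.104058


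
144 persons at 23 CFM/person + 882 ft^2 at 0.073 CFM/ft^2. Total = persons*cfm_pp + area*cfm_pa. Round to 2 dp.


Total = 144*23 + 882*0.073 = 3376.39 CFM

3376.39 CFM


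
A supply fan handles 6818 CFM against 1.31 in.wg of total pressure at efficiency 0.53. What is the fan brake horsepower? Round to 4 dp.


BHP = 6818 * 1.31 / (6356 * 0.53) = 2.6514 hp

2.6514 hp


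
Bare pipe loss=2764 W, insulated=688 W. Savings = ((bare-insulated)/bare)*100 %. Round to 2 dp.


Savings = ((2764-688)/2764)*100 = 75.11 %

75.11 %


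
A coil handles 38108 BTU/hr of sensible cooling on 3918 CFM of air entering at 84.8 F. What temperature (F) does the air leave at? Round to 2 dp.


dT = 38108/(1.08*3918) = 9.0059
T_leave = 84.8 - 9.0059 = 75.79 F

75.79 F


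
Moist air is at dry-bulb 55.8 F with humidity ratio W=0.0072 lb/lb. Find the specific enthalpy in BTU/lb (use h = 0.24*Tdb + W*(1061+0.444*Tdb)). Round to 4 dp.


h = 0.24*55.8 + 0.0072*(1061+0.444*55.8) = 21.2096 BTU/lb

21.2096 BTU/lb


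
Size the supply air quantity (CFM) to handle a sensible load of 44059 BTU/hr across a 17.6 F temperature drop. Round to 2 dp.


CFM = 44059 / (1.08 * 17.6) = 2317.92

2317.92 CFM


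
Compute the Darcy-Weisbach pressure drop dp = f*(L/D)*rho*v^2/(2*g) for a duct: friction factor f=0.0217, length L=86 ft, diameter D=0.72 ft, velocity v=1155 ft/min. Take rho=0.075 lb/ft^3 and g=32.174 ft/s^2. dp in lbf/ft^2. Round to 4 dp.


v_fps = 1155/60 = 19.25 ft/s
dp = 0.0217*(86/0.72)*0.075*19.25^2/(2*32.174) = 1.1195 lbf/ft^2

1.1195 lbf/ft^2


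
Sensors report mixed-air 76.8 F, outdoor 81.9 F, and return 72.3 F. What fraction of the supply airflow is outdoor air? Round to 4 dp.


frac = (76.8 - 72.3) / (81.9 - 72.3) = 0.4688

0.4688


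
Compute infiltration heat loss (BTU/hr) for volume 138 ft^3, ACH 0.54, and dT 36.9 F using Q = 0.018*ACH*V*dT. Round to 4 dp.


Q = 0.018 * 0.54 * 138 * 36.9 = 49.4962 BTU/hr

49.4962 BTU/hr


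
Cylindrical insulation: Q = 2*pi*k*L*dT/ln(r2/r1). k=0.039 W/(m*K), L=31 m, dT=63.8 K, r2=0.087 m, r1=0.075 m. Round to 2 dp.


Q = 2*pi*0.039*31*63.8/ln(0.087/0.075) = 3265.39 W

3265.39 W


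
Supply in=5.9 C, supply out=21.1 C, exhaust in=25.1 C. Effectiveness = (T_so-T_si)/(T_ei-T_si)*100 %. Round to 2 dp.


eff = (21.1-5.9)/(25.1-5.9)*100 = 79.17 %

79.17 %


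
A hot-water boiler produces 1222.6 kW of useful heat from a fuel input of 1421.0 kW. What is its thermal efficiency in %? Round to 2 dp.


eta = (1222.6/1421.0)*100 = 86.04 %

86.04 %


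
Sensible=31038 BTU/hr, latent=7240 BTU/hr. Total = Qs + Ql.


Qt = 31038 + 7240 = 38278 BTU/hr

38278 BTU/hr


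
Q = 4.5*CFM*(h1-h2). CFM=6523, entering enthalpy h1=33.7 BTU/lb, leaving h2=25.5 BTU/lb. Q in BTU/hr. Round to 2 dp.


Q = 4.5 * 6523 * (33.7 - 25.5) = 240698.70 BTU/hr

240698.70 BTU/hr


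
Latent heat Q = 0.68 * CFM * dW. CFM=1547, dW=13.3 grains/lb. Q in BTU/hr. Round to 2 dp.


Q = 0.68 * 1547 * 13.3 = 13991.07 BTU/hr

13991.07 BTU/hr


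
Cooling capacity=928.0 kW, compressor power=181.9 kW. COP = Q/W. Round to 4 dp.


COP = 928.0 / 181.9 = 5.1017

5.1017


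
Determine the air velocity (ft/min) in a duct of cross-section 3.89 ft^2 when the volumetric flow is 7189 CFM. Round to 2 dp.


V = 7189 / 3.89 = 1848.07 ft/min

1848.07 ft/min


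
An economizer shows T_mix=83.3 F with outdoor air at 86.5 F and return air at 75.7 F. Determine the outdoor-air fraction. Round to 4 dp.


frac = (83.3 - 75.7) / (86.5 - 75.7) = 0.7037

0.7037


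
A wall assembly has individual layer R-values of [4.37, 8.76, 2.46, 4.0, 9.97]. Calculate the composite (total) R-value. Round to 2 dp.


R_total = 4.37 + 8.76 + 2.46 + 4.0 + 9.97 = 29.56

29.56


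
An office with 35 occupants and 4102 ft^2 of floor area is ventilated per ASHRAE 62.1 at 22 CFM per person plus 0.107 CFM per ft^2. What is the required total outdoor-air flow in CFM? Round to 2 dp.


Total = 35*22 + 4102*0.107 = 1208.91 CFM

1208.91 CFM


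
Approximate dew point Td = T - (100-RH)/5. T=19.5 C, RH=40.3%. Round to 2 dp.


Td = 19.5 - (100-40.3)/5 = 7.56 C

7.56 C


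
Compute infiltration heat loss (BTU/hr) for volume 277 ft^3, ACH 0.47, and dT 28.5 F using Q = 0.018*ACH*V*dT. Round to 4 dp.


Q = 0.018 * 0.47 * 277 * 28.5 = 66.7875 BTU/hr

66.7875 BTU/hr


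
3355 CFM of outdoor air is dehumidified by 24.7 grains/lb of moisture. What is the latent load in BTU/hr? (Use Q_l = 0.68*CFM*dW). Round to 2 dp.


Q = 0.68 * 3355 * 24.7 = 56350.58 BTU/hr

56350.58 BTU/hr


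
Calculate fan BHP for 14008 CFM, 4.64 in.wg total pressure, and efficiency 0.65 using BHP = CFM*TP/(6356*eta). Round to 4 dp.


BHP = 14008 * 4.64 / (6356 * 0.65) = 15.7325 hp

15.7325 hp


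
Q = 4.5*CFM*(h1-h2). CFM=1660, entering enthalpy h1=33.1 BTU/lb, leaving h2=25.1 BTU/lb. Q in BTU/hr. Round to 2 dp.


Q = 4.5 * 1660 * (33.1 - 25.1) = 59760.00 BTU/hr

59760.00 BTU/hr


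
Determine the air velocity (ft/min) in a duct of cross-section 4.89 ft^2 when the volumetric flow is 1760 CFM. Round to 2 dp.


V = 1760 / 4.89 = 359.92 ft/min

359.92 ft/min


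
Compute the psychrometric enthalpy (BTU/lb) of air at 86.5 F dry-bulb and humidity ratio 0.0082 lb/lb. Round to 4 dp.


h = 0.24*86.5 + 0.0082*(1061+0.444*86.5) = 29.7751 BTU/lb

29.7751 BTU/lb


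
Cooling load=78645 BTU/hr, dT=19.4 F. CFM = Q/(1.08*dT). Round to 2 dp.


CFM = 78645 / (1.08 * 19.4) = 3753.58

3753.58 CFM


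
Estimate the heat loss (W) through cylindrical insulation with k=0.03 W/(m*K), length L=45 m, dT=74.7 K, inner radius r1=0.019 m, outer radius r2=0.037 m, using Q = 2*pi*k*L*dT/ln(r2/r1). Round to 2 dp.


Q = 2*pi*0.03*45*74.7/ln(0.037/0.019) = 950.71 W

950.71 W


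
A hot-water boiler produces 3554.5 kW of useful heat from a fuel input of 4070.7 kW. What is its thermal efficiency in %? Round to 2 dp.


eta = (3554.5/4070.7)*100 = 87.32 %

87.32 %


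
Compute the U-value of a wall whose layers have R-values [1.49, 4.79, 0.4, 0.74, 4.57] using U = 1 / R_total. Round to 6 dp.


R_total = 1.49 + 4.79 + 0.4 + 0.74 + 4.57 = 11.99
U = 1/11.99 = 0.083403

0.083403


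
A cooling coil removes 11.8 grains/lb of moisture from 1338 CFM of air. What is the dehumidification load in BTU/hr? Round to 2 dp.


Q = 0.68 * 1338 * 11.8 = 10736.11 BTU/hr

10736.11 BTU/hr


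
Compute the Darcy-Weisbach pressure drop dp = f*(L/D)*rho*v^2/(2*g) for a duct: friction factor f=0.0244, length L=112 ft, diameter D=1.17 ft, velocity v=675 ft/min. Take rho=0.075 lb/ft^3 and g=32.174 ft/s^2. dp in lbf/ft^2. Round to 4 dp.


v_fps = 675/60 = 11.25 ft/s
dp = 0.0244*(112/1.17)*0.075*11.25^2/(2*32.174) = 0.3446 lbf/ft^2

0.3446 lbf/ft^2


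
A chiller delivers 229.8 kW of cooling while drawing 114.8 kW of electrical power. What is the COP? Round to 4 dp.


COP = 229.8 / 114.8 = 2.0017

2.0017


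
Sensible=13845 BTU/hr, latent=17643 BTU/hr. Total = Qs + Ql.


Qt = 13845 + 17643 = 31488 BTU/hr

31488 BTU/hr


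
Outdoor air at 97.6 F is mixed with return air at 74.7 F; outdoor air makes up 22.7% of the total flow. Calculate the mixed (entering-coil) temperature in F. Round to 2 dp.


T_mix = 74.7 + (22.7/100)*(97.6-74.7) = 79.90 F

79.90 F


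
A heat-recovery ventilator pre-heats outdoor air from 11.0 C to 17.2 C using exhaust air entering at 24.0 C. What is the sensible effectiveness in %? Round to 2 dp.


eff = (17.2-11.0)/(24.0-11.0)*100 = 47.69 %

47.69 %


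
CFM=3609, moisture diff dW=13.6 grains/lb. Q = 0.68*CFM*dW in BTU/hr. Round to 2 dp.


Q = 0.68 * 3609 * 13.6 = 33376.03 BTU/hr

33376.03 BTU/hr


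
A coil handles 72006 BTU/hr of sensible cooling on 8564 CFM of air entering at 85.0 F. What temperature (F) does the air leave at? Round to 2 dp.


dT = 72006/(1.08*8564) = 7.7852
T_leave = 85.0 - 7.7852 = 77.21 F

77.21 F


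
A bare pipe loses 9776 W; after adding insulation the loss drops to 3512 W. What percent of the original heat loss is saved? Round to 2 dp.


Savings = ((9776-3512)/9776)*100 = 64.08 %

64.08 %


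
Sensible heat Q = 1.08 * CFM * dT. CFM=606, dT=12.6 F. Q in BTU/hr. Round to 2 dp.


Q = 1.08 * 606 * 12.6 = 8246.45 BTU/hr

8246.45 BTU/hr


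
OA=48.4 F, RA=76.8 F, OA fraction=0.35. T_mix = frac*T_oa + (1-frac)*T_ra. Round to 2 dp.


T_mix = 0.35*48.4 + 0.65*76.8 = 66.86 F

66.86 F


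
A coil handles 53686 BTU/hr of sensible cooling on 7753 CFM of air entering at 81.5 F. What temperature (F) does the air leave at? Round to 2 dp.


dT = 53686/(1.08*7753) = 6.4116
T_leave = 81.5 - 6.4116 = 75.09 F

75.09 F


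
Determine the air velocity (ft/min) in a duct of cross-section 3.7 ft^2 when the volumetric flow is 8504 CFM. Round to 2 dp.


V = 8504 / 3.7 = 2298.38 ft/min

2298.38 ft/min


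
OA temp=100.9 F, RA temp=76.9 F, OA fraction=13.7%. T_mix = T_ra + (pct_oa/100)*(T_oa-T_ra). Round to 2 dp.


T_mix = 76.9 + (13.7/100)*(100.9-76.9) = 80.19 F

80.19 F


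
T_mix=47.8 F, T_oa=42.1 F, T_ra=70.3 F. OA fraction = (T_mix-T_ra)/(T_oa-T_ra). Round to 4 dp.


frac = (47.8 - 70.3) / (42.1 - 70.3) = 0.7979

0.7979


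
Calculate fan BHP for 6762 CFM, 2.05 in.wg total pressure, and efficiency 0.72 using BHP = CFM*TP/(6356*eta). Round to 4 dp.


BHP = 6762 * 2.05 / (6356 * 0.72) = 3.0291 hp

3.0291 hp


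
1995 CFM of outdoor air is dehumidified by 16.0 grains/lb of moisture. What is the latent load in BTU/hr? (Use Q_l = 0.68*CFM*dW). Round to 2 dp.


Q = 0.68 * 1995 * 16.0 = 21705.60 BTU/hr

21705.60 BTU/hr


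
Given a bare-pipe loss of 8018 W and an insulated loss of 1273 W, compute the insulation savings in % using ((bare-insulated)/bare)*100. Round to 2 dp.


Savings = ((8018-1273)/8018)*100 = 84.12 %

84.12 %


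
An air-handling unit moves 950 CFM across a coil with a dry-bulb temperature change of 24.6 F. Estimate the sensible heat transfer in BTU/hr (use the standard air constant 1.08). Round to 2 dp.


Q = 1.08 * 950 * 24.6 = 25239.60 BTU/hr

25239.60 BTU/hr


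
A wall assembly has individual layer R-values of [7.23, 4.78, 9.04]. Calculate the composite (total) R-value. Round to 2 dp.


R_total = 7.23 + 4.78 + 9.04 = 21.05

21.05


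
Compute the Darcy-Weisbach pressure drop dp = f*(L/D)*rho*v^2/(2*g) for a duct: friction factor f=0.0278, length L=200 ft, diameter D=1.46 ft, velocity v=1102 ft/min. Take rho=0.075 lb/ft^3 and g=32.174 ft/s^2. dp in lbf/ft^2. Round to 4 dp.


v_fps = 1102/60 = 18.3667 ft/s
dp = 0.0278*(200/1.46)*0.075*18.3667^2/(2*32.174) = 1.4973 lbf/ft^2

1.4973 lbf/ft^2


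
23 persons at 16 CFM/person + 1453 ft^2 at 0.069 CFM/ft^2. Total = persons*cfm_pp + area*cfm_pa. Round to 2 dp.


Total = 23*16 + 1453*0.069 = 468.26 CFM

468.26 CFM


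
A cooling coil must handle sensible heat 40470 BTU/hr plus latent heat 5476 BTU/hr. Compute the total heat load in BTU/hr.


Qt = 40470 + 5476 = 45946 BTU/hr

45946 BTU/hr


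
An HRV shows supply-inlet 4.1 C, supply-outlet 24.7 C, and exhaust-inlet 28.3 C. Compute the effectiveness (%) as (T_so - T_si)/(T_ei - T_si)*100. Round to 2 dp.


eff = (24.7-4.1)/(28.3-4.1)*100 = 85.12 %

85.12 %


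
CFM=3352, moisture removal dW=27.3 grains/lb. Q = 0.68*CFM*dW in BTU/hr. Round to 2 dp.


Q = 0.68 * 3352 * 27.3 = 62226.53 BTU/hr

62226.53 BTU/hr


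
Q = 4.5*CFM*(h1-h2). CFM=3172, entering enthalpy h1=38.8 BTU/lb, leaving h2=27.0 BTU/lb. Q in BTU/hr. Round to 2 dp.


Q = 4.5 * 3172 * (38.8 - 27.0) = 168433.20 BTU/hr

168433.20 BTU/hr


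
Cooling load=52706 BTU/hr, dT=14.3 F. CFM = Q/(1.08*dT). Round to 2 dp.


CFM = 52706 / (1.08 * 14.3) = 3412.72

3412.72 CFM


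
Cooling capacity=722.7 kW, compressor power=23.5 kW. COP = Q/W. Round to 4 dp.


COP = 722.7 / 23.5 = 30.7532

30.7532


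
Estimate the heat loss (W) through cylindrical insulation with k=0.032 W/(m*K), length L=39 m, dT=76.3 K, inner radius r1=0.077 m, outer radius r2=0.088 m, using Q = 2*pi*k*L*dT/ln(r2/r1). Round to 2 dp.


Q = 2*pi*0.032*39*76.3/ln(0.088/0.077) = 4480.59 W

4480.59 W


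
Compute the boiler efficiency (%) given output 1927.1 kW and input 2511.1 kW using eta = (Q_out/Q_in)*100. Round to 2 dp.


eta = (1927.1/2511.1)*100 = 76.74 %

76.74 %


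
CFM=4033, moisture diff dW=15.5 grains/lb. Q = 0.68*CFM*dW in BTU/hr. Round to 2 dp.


Q = 0.68 * 4033 * 15.5 = 42507.82 BTU/hr

42507.82 BTU/hr


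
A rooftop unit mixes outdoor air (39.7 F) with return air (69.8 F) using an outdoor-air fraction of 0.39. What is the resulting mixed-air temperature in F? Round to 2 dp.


T_mix = 0.39*39.7 + 0.61*69.8 = 58.06 F

58.06 F


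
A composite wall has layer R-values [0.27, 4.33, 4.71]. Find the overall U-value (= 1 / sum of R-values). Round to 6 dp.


R_total = 0.27 + 4.33 + 4.71 = 9.31
U = 1/9.31 = 0.107411

0.107411


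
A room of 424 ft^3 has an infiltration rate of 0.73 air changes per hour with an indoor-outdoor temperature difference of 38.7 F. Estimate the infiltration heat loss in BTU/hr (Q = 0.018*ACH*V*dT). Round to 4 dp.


Q = 0.018 * 0.73 * 424 * 38.7 = 215.6116 BTU/hr

215.6116 BTU/hr


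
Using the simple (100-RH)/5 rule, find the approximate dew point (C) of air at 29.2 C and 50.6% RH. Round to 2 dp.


Td = 29.2 - (100-50.6)/5 = 19.32 C

19.32 C


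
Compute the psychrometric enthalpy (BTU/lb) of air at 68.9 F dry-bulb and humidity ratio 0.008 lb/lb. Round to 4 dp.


h = 0.24*68.9 + 0.008*(1061+0.444*68.9) = 25.2687 BTU/lb

25.2687 BTU/lb


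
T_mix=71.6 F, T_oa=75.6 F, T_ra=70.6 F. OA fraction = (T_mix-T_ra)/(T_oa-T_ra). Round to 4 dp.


frac = (71.6 - 70.6) / (75.6 - 70.6) = 0.2000

0.2000


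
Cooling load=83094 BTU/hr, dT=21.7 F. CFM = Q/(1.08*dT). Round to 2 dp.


CFM = 83094 / (1.08 * 21.7) = 3545.57

3545.57 CFM


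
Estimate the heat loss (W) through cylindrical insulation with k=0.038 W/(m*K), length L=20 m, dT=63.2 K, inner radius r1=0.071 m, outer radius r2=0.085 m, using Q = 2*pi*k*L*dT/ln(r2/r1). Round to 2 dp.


Q = 2*pi*0.038*20*63.2/ln(0.085/0.071) = 1676.90 W

1676.90 W


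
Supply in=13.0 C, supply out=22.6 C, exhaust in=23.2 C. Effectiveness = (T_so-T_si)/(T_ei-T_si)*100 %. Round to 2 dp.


eff = (22.6-13.0)/(23.2-13.0)*100 = 94.12 %

94.12 %


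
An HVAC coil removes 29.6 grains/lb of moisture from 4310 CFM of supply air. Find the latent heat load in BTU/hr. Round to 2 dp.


Q = 0.68 * 4310 * 29.6 = 86751.68 BTU/hr

86751.68 BTU/hr


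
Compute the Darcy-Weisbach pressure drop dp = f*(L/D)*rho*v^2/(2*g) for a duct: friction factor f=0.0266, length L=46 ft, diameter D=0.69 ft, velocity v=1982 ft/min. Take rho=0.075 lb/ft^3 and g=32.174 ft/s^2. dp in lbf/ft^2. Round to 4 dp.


v_fps = 1982/60 = 33.0333 ft/s
dp = 0.0266*(46/0.69)*0.075*33.0333^2/(2*32.174) = 2.2554 lbf/ft^2

2.2554 lbf/ft^2


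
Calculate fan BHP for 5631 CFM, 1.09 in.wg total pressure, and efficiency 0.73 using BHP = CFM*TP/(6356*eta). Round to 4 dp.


BHP = 5631 * 1.09 / (6356 * 0.73) = 1.3228 hp

1.3228 hp


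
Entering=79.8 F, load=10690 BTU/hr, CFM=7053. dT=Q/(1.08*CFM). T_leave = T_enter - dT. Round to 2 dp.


dT = 10690/(1.08*7053) = 1.4034
T_leave = 79.8 - 1.4034 = 78.40 F

78.40 F


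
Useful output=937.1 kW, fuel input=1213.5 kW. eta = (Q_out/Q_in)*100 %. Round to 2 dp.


eta = (937.1/1213.5)*100 = 77.22 %

77.22 %


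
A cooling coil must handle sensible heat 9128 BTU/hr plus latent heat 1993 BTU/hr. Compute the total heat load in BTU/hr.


Qt = 9128 + 1993 = 11121 BTU/hr

11121 BTU/hr


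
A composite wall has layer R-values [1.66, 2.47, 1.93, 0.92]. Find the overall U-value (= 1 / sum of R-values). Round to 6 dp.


R_total = 1.66 + 2.47 + 1.93 + 0.92 = 6.98
U = 1/6.98 = 0.143266

0.143266


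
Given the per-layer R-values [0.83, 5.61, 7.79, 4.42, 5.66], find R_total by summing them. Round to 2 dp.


R_total = 0.83 + 5.61 + 7.79 + 4.42 + 5.66 = 24.31

24.31


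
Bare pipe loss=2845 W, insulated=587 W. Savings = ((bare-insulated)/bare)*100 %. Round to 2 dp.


Savings = ((2845-587)/2845)*100 = 79.37 %

79.37 %


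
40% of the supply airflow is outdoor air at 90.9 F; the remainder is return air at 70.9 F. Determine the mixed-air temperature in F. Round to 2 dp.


T_mix = 0.4*90.9 + 0.6*70.9 = 78.90 F

78.90 F


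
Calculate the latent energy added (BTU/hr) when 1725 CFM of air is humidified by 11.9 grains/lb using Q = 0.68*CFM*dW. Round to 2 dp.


Q = 0.68 * 1725 * 11.9 = 13958.70 BTU/hr

13958.70 BTU/hr


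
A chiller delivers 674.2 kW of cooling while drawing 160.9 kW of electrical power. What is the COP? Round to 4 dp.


COP = 674.2 / 160.9 = 4.1902

4.1902


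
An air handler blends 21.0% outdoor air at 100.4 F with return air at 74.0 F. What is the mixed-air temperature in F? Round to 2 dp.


T_mix = 74.0 + (21.0/100)*(100.4-74.0) = 79.54 F

79.54 F


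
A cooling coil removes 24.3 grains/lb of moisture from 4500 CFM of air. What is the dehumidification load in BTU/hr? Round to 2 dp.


Q = 0.68 * 4500 * 24.3 = 74358.00 BTU/hr

74358.00 BTU/hr


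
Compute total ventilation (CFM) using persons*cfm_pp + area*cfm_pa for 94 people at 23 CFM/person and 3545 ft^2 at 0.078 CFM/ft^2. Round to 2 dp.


Total = 94*23 + 3545*0.078 = 2438.51 CFM

2438.51 CFM


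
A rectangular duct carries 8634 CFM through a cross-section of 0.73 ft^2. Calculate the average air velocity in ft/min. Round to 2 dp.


V = 8634 / 0.73 = 11827.40 ft/min

11827.40 ft/min


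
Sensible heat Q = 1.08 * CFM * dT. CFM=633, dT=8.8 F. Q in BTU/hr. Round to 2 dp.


Q = 1.08 * 633 * 8.8 = 6016.03 BTU/hr

6016.03 BTU/hr


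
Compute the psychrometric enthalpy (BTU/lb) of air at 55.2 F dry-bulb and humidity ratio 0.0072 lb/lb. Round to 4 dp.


h = 0.24*55.2 + 0.0072*(1061+0.444*55.2) = 21.0637 BTU/lb

21.0637 BTU/lb


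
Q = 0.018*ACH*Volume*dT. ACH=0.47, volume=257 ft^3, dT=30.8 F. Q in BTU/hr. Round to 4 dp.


Q = 0.018 * 0.47 * 257 * 30.8 = 66.9660 BTU/hr

66.9660 BTU/hr


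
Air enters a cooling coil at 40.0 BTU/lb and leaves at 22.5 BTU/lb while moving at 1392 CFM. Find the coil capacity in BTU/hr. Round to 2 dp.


Q = 4.5 * 1392 * (40.0 - 22.5) = 109620.00 BTU/hr

109620.00 BTU/hr


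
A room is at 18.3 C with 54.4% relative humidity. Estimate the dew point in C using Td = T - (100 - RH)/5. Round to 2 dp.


Td = 18.3 - (100-54.4)/5 = 9.18 C

9.18 C


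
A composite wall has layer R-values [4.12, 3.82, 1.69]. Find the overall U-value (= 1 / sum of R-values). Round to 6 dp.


R_total = 4.12 + 3.82 + 1.69 = 9.63
U = 1/9.63 = 0.103842

0.103842


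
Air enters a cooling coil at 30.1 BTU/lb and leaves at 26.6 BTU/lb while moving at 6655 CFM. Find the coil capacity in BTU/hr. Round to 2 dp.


Q = 4.5 * 6655 * (30.1 - 26.6) = 104816.25 BTU/hr

104816.25 BTU/hr


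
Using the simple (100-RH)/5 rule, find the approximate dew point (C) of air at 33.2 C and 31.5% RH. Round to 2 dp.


Td = 33.2 - (100-31.5)/5 = 19.50 C

19.50 C


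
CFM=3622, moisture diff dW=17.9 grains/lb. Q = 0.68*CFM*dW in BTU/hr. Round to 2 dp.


Q = 0.68 * 3622 * 17.9 = 44086.98 BTU/hr

44086.98 BTU/hr


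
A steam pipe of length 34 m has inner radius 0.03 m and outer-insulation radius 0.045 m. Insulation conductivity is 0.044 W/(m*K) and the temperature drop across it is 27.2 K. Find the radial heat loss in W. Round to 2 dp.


Q = 2*pi*0.044*34*27.2/ln(0.045/0.03) = 630.56 W

630.56 W


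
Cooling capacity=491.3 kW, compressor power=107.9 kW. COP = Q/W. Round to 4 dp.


COP = 491.3 / 107.9 = 4.5533

4.5533


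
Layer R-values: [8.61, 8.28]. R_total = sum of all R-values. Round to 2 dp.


R_total = 8.61 + 8.28 = 16.89

16.89


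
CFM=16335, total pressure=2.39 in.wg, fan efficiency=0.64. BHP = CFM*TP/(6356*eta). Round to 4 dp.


BHP = 16335 * 2.39 / (6356 * 0.64) = 9.5974 hp

9.5974 hp


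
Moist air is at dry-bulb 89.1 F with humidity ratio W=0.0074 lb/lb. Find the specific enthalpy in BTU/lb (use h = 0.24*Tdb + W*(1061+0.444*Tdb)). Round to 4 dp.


h = 0.24*89.1 + 0.0074*(1061+0.444*89.1) = 29.5281 BTU/lb

29.5281 BTU/lb


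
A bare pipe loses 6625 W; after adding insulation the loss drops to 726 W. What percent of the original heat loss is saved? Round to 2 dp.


Savings = ((6625-726)/6625)*100 = 89.04 %

89.04 %


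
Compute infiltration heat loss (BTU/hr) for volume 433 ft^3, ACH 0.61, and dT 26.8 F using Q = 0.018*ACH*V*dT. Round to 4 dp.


Q = 0.018 * 0.61 * 433 * 26.8 = 127.4163 BTU/hr

127.4163 BTU/hr


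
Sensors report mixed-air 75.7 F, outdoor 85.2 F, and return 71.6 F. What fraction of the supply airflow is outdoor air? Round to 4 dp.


frac = (75.7 - 71.6) / (85.2 - 71.6) = 0.3015

0.3015


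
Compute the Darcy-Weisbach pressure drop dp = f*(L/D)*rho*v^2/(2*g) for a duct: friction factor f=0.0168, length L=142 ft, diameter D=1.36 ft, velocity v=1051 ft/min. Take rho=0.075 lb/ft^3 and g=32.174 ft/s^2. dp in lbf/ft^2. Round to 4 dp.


v_fps = 1051/60 = 17.5167 ft/s
dp = 0.0168*(142/1.36)*0.075*17.5167^2/(2*32.174) = 0.6273 lbf/ft^2

0.6273 lbf/ft^2


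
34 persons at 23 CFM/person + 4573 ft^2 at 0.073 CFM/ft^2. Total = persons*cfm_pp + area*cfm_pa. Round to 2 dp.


Total = 34*23 + 4573*0.073 = 1115.83 CFM

1115.83 CFM


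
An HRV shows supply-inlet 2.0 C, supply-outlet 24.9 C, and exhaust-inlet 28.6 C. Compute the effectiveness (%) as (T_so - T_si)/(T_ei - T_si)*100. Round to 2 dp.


eff = (24.9-2.0)/(28.6-2.0)*100 = 86.09 %

86.09 %


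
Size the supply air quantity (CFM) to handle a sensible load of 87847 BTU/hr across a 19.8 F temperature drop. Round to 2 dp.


CFM = 87847 / (1.08 * 19.8) = 4108.07

4108.07 CFM


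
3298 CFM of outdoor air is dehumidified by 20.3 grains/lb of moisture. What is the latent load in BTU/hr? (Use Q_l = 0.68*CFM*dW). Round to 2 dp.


Q = 0.68 * 3298 * 20.3 = 45525.59 BTU/hr

45525.59 BTU/hr
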